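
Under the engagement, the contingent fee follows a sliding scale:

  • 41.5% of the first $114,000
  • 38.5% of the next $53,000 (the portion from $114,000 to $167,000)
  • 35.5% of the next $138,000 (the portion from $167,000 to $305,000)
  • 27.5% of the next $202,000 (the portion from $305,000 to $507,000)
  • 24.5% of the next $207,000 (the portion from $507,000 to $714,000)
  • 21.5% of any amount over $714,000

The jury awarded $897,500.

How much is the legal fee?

$262,422.50

First $114,000 at 41.5% = $47,310.00
Next $53,000 at 38.5% = $20,405.00
Next $138,000 at 35.5% = $48,990.00
Next $202,000 at 27.5% = $55,550.00
Next $207,000 at 24.5% = $50,715.00
Remaining $183,500 at 21.5% = $39,452.50
Fee: $47,310.00 + $20,405.00 + $48,990.00 + $55,550.00 + $50,715.00 + $39,452.50 = $262,422.50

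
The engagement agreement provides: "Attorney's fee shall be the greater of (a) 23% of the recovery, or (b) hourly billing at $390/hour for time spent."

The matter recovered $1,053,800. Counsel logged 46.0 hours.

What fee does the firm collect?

$242,374.00

(a) 23% of $1,053,800 = $242,374.00
(b) 46.0 × $390 = $17,940.00
The greater is (a): $242,374.00.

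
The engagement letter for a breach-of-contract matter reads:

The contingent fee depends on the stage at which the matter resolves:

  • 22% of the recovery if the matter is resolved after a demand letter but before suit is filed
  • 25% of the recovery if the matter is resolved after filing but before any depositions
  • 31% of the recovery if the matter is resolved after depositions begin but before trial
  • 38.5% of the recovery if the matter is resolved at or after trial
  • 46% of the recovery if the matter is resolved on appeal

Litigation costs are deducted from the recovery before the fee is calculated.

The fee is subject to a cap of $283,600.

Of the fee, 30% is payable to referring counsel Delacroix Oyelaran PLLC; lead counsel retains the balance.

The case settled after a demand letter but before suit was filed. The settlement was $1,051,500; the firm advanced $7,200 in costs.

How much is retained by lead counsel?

$160,822.20

Fee base (net of costs): $1,051,500 − $7,200 = $1,044,300
The matter settled after a demand letter but before suit was filed, so the 22% rate applies.
$1,044,300 × 22% = $229,746.00
$229,746.00 is under the $283,600 cap.
Referral share: 30% of $229,746.00 = $68,923.80; lead counsel retains $229,746.00 − $68,923.80 = $160,822.20.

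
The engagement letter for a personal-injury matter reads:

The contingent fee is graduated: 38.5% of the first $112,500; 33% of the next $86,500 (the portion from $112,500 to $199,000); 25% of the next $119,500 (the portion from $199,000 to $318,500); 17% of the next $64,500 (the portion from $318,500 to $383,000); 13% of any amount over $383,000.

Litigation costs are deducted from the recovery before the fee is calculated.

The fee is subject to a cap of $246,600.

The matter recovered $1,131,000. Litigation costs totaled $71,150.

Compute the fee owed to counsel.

$200,688.00

Fee base (net of costs): $1,131,000 − $71,150 = $1,059,850
First $112,500 at 38.5% = $43,312.50
Next $86,500 at 33% = $28,545.00
Next $119,500 at 25% = $29,875.00
Next $64,500 at 17% = $10,965.00
Remaining $676,850 at 13% = $87,990.50
Fee: $43,312.50 + $28,545.00 + $29,875.00 + $10,965.00 + $87,990.50 = $200,688.00
$200,688.00 is under the $246,600 cap.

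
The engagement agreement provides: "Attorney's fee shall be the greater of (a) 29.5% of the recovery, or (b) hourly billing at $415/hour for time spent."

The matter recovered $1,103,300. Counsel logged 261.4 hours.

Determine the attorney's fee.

(a) 29.5% of $1,103,300 = $325,473.50
(b) 261.4 × $415 = $108,481.00
The greater is (a): $325,473.50.

$325,473.50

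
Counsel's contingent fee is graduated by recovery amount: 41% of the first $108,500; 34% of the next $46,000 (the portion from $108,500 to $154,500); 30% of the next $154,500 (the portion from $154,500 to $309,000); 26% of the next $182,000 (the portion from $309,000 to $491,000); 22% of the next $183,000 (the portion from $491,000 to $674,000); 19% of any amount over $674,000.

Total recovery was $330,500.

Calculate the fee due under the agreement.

$112,065.00

First $108,500 at 41% = $44,485.00
Next $46,000 at 34% = $15,640.00
Next $154,500 at 30% = $46,350.00
Remaining $21,500 at 26% = $5,590.00
Fee: $44,485.00 + $15,640.00 + $46,350.00 + $5,590.00 = $112,065.00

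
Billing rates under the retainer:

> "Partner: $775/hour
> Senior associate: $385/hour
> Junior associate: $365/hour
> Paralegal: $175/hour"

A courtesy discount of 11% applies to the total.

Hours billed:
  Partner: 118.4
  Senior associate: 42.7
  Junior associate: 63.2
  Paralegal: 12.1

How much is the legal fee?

$118,712.65

Partner: 118.4 × $775 = $91,760.00
Senior associate: 42.7 × $385 = $16,439.50
Junior associate: 63.2 × $365 = $23,068.00
Paralegal: 12.1 × $175 = $2,117.50
Subtotal: $133,385.00
Less 11% discount: −$14,672.35
Total: $133,385.00 − $14,672.35 = $118,712.65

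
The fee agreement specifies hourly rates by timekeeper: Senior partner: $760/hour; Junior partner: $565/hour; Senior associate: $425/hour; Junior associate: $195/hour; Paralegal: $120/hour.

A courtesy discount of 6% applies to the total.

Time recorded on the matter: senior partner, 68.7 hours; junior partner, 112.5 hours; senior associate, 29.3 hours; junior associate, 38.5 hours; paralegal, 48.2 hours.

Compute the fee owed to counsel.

$133,027.39

Senior partner: 68.7 × $760 = $52,212.00
Junior partner: 112.5 × $565 = $63,562.50
Senior associate: 29.3 × $425 = $12,452.50
Junior associate: 38.5 × $195 = $7,507.50
Paralegal: 48.2 × $120 = $5,784.00
Subtotal: $141,518.50
Less 6% discount: −$8,491.11
Total: $141,518.50 − $8,491.11 = $133,027.39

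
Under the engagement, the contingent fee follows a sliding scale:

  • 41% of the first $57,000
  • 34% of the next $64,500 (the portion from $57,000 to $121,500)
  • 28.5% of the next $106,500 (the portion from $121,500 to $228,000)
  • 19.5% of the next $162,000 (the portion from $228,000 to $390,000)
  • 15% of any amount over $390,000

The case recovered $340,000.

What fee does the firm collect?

$97,492.50

First $57,000 at 41% = $23,370.00
Next $64,500 at 34% = $21,930.00
Next $106,500 at 28.5% = $30,352.50
Remaining $112,000 at 19.5% = $21,840.00
Fee: $23,370.00 + $21,930.00 + $30,352.50 + $21,840.00 = $97,492.50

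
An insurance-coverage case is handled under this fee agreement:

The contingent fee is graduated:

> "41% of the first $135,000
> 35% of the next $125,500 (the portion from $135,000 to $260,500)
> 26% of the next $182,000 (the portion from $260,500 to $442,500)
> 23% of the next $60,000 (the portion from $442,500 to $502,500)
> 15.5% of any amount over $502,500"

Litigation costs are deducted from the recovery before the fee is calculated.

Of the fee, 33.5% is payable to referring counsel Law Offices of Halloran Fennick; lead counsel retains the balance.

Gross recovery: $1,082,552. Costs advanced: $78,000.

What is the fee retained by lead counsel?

Fee base (net of costs): $1,082,552 − $78,000 = $1,004,552
First $135,000 at 41% = $55,350.00
Next $125,500 at 35% = $43,925.00
Next $182,000 at 26% = $47,320.00
Next $60,000 at 23% = $13,800.00
Remaining $502,052 at 15.5% = $77,818.06
Fee: $55,350.00 + $43,925.00 + $47,320.00 + $13,800.00 + $77,818.06 = $238,213.06
Referral share: 33.5% of $238,213.06 = $79,801.38; lead counsel retains $238,213.06 − $79,801.38 = $158,411.68.

$158,411.68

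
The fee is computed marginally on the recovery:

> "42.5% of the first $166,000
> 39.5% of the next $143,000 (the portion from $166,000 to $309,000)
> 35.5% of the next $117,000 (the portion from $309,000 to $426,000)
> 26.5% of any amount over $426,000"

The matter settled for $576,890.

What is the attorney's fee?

First $166,000 at 42.5% = $70,550.00
Next $143,000 at 39.5% = $56,485.00
Next $117,000 at 35.5% = $41,535.00
Remaining $150,890 at 26.5% = $39,985.85
Fee: $70,550.00 + $56,485.00 + $41,535.00 + $39,985.85 = $208,555.85

$208,555.85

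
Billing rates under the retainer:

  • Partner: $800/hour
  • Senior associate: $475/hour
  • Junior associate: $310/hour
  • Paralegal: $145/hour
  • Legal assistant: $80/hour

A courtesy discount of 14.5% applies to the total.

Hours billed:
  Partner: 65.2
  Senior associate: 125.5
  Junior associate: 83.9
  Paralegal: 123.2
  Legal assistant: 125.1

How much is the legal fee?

Partner: 65.2 × $800 = $52,160.00
Senior associate: 125.5 × $475 = $59,612.50
Junior associate: 83.9 × $310 = $26,009.00
Paralegal: 123.2 × $145 = $17,864.00
Legal assistant: 125.1 × $80 = $10,008.00
Subtotal: $165,653.50
Less 14.5% discount: −$24,019.76
Total: $165,653.50 − $24,019.76 = $141,633.74

$141,633.74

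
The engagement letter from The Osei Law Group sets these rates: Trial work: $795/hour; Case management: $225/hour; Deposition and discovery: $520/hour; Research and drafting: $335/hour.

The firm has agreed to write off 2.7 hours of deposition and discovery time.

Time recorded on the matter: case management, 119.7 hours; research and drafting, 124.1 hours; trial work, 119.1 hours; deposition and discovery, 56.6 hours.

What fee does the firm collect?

$191,218.50

Trial work: 119.1 × $795 = $94,684.50
Case management: 119.7 × $225 = $26,932.50
Deposition and discovery: 56.6 × $520 = $29,432.00
Research and drafting: 124.1 × $335 = $41,573.50
Subtotal: $192,622.50
Write-off: 2.7 × $520 = $1,404.00
Total: $192,622.50 − $1,404.00 = $191,218.50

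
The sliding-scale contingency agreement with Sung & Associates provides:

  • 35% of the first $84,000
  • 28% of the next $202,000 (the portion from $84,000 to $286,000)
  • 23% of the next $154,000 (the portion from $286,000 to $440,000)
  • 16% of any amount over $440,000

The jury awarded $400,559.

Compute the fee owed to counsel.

$112,308.57

First $84,000 at 35% = $29,400.00
Next $202,000 at 28% = $56,560.00
Remaining $114,559 at 23% = $26,348.57
Fee: $29,400.00 + $56,560.00 + $26,348.57 = $112,308.57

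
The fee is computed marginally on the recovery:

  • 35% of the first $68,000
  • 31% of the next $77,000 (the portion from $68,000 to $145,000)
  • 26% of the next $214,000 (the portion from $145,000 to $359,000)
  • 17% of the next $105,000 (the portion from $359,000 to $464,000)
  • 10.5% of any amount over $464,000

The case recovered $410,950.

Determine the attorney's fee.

First $68,000 at 35% = $23,800.00
Next $77,000 at 31% = $23,870.00
Next $214,000 at 26% = $55,640.00
Remaining $51,950 at 17% = $8,831.50
Fee: $23,800.00 + $23,870.00 + $55,640.00 + $8,831.50 = $112,141.50

$112,141.50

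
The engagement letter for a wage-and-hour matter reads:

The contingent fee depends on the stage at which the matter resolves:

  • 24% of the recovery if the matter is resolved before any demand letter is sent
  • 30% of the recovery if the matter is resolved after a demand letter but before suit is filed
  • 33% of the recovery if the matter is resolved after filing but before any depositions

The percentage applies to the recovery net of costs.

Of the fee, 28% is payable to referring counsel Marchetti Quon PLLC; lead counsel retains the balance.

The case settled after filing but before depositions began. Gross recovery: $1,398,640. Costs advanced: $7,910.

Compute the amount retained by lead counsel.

$330,437.45

Fee base (net of costs): $1,398,640 − $7,910 = $1,390,730
The matter settled after filing but before depositions began, so the 33% rate applies.
$1,390,730 × 33% = $458,940.90
Referral share: 28% of $458,940.90 = $128,503.45; lead counsel retains $458,940.90 − $128,503.45 = $330,437.45.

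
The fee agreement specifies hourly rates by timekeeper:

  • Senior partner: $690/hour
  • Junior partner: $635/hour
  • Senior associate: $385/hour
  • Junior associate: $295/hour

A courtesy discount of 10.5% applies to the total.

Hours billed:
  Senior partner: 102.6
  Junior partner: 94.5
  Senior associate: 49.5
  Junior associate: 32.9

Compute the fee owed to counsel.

$142,810.23

Senior partner: 102.6 × $690 = $70,794.00
Junior partner: 94.5 × $635 = $60,007.50
Senior associate: 49.5 × $385 = $19,057.50
Junior associate: 32.9 × $295 = $9,705.50
Subtotal: $159,564.50
Less 10.5% discount: −$16,754.27
Total: $159,564.50 − $16,754.27 = $142,810.23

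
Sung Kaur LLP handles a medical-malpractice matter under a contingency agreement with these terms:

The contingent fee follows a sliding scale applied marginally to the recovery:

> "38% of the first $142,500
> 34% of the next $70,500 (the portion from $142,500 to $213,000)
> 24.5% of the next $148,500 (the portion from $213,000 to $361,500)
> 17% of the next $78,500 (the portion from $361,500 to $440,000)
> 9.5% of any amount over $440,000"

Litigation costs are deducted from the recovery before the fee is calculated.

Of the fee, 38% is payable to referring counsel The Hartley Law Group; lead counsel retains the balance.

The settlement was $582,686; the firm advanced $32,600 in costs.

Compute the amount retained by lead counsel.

Fee base (net of costs): $582,686 − $32,600 = $550,086
First $142,500 at 38% = $54,150.00
Next $70,500 at 34% = $23,970.00
Next $148,500 at 24.5% = $36,382.50
Next $78,500 at 17% = $13,345.00
Remaining $110,086 at 9.5% = $10,458.17
Fee: $54,150.00 + $23,970.00 + $36,382.50 + $13,345.00 + $10,458.17 = $138,305.67
Referral share: 38% of $138,305.67 = $52,556.15; lead counsel retains $138,305.67 − $52,556.15 = $85,749.52.

$85,749.52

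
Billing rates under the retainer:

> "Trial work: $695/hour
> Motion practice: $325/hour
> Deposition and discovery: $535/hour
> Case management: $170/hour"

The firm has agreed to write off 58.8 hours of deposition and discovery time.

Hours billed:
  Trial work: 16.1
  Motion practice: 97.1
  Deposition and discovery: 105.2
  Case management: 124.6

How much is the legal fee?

Trial work: 16.1 × $695 = $11,189.50
Motion practice: 97.1 × $325 = $31,557.50
Deposition and discovery: 105.2 × $535 = $56,282.00
Case management: 124.6 × $170 = $21,182.00
Subtotal: $120,211.00
Write-off: 58.8 × $535 = $31,458.00
Total: $120,211.00 − $31,458.00 = $88,753.00

$88,753.00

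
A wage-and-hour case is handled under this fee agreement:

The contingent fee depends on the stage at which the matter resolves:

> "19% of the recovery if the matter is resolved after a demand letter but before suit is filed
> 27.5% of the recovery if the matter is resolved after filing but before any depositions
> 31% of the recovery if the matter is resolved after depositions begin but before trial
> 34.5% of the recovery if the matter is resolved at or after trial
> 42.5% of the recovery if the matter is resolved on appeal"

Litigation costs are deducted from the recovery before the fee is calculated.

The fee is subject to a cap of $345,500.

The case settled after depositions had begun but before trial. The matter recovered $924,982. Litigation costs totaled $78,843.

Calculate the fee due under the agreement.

Fee base (net of costs): $924,982 − $78,843 = $846,139
The matter settled after depositions had begun but before trial, so the 31% rate applies.
$846,139 × 31% = $262,303.09
$262,303.09 is under the $345,500 cap.

$262,303.09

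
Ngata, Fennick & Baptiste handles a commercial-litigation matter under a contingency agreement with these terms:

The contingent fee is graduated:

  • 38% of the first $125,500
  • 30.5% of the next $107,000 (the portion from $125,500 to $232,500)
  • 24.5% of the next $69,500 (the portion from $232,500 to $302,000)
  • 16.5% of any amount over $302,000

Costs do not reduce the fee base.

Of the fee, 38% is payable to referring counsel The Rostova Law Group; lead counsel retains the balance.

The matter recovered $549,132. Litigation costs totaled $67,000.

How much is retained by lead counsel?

$85,640.15

Fee base is the gross recovery, $549,132; costs are reimbursed separately.
First $125,500 at 38% = $47,690.00
Next $107,000 at 30.5% = $32,635.00
Next $69,500 at 24.5% = $17,027.50
Remaining $247,132 at 16.5% = $40,776.78
Fee: $47,690.00 + $32,635.00 + $17,027.50 + $40,776.78 = $138,129.28
Referral share: 38% of $138,129.28 = $52,489.13; lead counsel retains $138,129.28 − $52,489.13 = $85,640.15.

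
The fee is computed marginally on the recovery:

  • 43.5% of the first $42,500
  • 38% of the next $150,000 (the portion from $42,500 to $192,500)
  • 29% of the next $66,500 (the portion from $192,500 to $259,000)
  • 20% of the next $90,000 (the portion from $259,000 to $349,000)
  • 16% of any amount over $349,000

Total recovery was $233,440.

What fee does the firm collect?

$87,360.10

First $42,500 at 43.5% = $18,487.50
Next $150,000 at 38% = $57,000.00
Remaining $40,940 at 29% = $11,872.60
Fee: $18,487.50 + $57,000.00 + $11,872.60 = $87,360.10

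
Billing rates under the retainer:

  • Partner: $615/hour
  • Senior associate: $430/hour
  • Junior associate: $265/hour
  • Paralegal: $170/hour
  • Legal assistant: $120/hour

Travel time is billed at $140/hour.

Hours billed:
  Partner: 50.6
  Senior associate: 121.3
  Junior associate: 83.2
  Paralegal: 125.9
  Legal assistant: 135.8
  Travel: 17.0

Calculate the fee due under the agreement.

Partner: 50.6 × $615 = $31,119.00
Senior associate: 121.3 × $430 = $52,159.00
Junior associate: 83.2 × $265 = $22,048.00
Paralegal: 125.9 × $170 = $21,403.00
Legal assistant: 135.8 × $120 = $16,296.00
Subtotal: $31,119.00 + $52,159.00 + $22,048.00 + $21,403.00 + $16,296.00 = $143,025.00
Travel: 17.0 × $140 = $2,380.00
Total: $143,025.00 + $2,380.00 = $145,405.00

$145,405.00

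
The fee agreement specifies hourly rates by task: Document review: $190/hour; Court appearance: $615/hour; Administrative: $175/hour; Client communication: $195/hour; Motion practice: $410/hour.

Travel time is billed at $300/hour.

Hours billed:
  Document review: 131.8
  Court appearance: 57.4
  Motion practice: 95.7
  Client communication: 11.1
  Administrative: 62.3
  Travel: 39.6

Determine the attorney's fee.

$124,527.00

Document review: 131.8 × $190 = $25,042.00
Court appearance: 57.4 × $615 = $35,301.00
Administrative: 62.3 × $175 = $10,902.50
Client communication: 11.1 × $195 = $2,164.50
Motion practice: 95.7 × $410 = $39,237.00
Subtotal: $25,042.00 + $35,301.00 + $10,902.50 + $2,164.50 + $39,237.00 = $112,647.00
Travel: 39.6 × $300 = $11,880.00
Total: $112,647.00 + $11,880.00 = $124,527.00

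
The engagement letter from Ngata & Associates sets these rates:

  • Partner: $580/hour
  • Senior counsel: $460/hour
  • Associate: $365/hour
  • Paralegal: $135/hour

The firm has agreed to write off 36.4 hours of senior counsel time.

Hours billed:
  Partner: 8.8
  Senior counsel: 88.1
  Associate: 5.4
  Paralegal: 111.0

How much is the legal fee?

Partner: 8.8 × $580 = $5,104.00
Senior counsel: 88.1 × $460 = $40,526.00
Associate: 5.4 × $365 = $1,971.00
Paralegal: 111.0 × $135 = $14,985.00
Subtotal: $62,586.00
Write-off: 36.4 × $460 = $16,744.00
Total: $62,586.00 − $16,744.00 = $45,842.00

$45,842.00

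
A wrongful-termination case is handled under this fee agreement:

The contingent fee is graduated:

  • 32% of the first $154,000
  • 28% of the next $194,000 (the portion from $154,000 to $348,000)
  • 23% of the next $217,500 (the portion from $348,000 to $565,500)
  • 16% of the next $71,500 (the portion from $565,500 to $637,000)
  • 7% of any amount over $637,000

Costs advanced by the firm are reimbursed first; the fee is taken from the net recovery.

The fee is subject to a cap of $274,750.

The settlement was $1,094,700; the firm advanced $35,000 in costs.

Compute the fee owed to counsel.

$194,654.00

Fee base (net of costs): $1,094,700 − $35,000 = $1,059,700
First $154,000 at 32% = $49,280.00
Next $194,000 at 28% = $54,320.00
Next $217,500 at 23% = $50,025.00
Next $71,500 at 16% = $11,440.00
Remaining $422,700 at 7% = $29,589.00
Fee: $49,280.00 + $54,320.00 + $50,025.00 + $11,440.00 + $29,589.00 = $194,654.00
$194,654.00 is under the $274,750 cap.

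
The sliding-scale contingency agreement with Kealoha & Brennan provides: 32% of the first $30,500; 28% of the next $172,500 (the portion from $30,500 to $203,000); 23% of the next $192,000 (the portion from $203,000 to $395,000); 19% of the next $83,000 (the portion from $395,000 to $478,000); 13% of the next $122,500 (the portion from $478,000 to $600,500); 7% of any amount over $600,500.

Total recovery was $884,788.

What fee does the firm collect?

First $30,500 at 32% = $9,760.00
Next $172,500 at 28% = $48,300.00
Next $192,000 at 23% = $44,160.00
Next $83,000 at 19% = $15,770.00
Next $122,500 at 13% = $15,925.00
Remaining $284,288 at 7% = $19,900.16
Fee: $9,760.00 + $48,300.00 + $44,160.00 + $15,770.00 + $15,925.00 + $19,900.16 = $153,815.16

$153,815.16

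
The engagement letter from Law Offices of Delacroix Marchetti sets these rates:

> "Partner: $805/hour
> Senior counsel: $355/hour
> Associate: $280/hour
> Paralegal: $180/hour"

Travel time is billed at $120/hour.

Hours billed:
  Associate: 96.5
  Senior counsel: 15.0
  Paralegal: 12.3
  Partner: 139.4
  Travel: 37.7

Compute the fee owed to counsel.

$151,300.00

Partner: 139.4 × $805 = $112,217.00
Senior counsel: 15.0 × $355 = $5,325.00
Associate: 96.5 × $280 = $27,020.00
Paralegal: 12.3 × $180 = $2,214.00
Subtotal: $112,217.00 + $5,325.00 + $27,020.00 + $2,214.00 = $146,776.00
Travel: 37.7 × $120 = $4,524.00
Total: $146,776.00 + $4,524.00 = $151,300.00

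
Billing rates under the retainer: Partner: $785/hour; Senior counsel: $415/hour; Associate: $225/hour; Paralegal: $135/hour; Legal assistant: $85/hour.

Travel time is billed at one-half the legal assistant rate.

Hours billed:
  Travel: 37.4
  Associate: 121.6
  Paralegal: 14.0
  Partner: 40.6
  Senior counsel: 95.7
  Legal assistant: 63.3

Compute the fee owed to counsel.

$107,806.50

Partner: 40.6 × $785 = $31,871.00
Senior counsel: 95.7 × $415 = $39,715.50
Associate: 121.6 × $225 = $27,360.00
Paralegal: 14.0 × $135 = $1,890.00
Legal assistant: 63.3 × $85 = $5,380.50
Subtotal: $31,871.00 + $39,715.50 + $27,360.00 + $1,890.00 + $5,380.50 = $106,217.00
Travel: 37.4 × ($85 ÷ 2) = 37.4 × $42.50 = $1,589.50
Total: $106,217.00 + $1,589.50 = $107,806.50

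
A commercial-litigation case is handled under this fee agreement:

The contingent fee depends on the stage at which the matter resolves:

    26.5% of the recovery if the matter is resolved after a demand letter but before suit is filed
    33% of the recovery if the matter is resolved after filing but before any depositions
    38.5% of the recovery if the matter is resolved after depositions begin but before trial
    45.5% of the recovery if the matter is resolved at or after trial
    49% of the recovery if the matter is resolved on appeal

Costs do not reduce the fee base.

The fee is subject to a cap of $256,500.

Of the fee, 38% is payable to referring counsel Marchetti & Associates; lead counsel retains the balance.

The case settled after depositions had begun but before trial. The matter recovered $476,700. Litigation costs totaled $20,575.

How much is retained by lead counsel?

$113,788.29

Fee base is the gross recovery, $476,700; costs are reimbursed separately.
The matter settled after depositions had begun but before trial, so the 38.5% rate applies.
$476,700 × 38.5% = $183,529.50
$183,529.50 is under the $256,500 cap.
Referral share: 38% of $183,529.50 = $69,741.21; lead counsel retains $183,529.50 − $69,741.21 = $113,788.29.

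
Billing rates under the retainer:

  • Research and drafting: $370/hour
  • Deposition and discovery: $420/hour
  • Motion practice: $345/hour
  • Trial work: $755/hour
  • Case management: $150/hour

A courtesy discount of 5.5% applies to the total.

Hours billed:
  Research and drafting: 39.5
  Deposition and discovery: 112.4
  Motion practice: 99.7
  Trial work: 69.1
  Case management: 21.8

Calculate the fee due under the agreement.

$143,318.70

Research and drafting: 39.5 × $370 = $14,615.00
Deposition and discovery: 112.4 × $420 = $47,208.00
Motion practice: 99.7 × $345 = $34,396.50
Trial work: 69.1 × $755 = $52,170.50
Case management: 21.8 × $150 = $3,270.00
Subtotal: $151,660.00
Less 5.5% discount: −$8,341.30
Total: $151,660.00 − $8,341.30 = $143,318.70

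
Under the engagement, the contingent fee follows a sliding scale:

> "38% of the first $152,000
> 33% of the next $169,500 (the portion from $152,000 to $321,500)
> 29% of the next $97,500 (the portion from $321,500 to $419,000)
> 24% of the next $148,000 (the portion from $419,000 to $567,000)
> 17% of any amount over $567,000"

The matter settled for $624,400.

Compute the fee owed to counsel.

First $152,000 at 38% = $57,760.00
Next $169,500 at 33% = $55,935.00
Next $97,500 at 29% = $28,275.00
Next $148,000 at 24% = $35,520.00
Remaining $57,400 at 17% = $9,758.00
Fee: $57,760.00 + $55,935.00 + $28,275.00 + $35,520.00 + $9,758.00 = $187,248.00

$187,248.00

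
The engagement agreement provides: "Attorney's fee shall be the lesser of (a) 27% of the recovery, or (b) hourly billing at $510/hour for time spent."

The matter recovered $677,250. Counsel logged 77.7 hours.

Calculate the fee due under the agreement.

(a) 27% of $677,250 = $182,857.50
(b) 77.7 × $510 = $39,627.00
The lesser is (b): $39,627.00.

$39,627.00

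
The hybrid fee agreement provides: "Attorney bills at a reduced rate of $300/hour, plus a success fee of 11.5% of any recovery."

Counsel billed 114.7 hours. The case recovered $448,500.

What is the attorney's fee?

$85,987.50

Hourly: 114.7 × $300 = $34,410.00
Success fee: 11.5% of $448,500 = $51,577.50
Total: $34,410.00 + $51,577.50 = $85,987.50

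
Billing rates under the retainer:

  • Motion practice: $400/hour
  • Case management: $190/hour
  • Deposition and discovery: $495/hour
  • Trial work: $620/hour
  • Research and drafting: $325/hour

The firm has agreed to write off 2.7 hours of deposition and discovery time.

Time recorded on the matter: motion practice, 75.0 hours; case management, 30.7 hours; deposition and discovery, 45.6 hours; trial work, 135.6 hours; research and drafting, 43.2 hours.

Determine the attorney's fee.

$155,180.50

Motion practice: 75.0 × $400 = $30,000.00
Case management: 30.7 × $190 = $5,833.00
Deposition and discovery: 45.6 × $495 = $22,572.00
Trial work: 135.6 × $620 = $84,072.00
Research and drafting: 43.2 × $325 = $14,040.00
Subtotal: $156,517.00
Write-off: 2.7 × $495 = $1,336.50
Total: $156,517.00 − $1,336.50 = $155,180.50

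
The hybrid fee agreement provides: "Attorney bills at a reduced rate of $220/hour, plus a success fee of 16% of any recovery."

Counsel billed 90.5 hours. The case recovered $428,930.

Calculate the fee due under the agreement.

Hourly: 90.5 × $220 = $19,910.00
Success fee: 16% of $428,930 = $68,628.80
Total: $19,910.00 + $68,628.80 = $88,538.80

$88,538.80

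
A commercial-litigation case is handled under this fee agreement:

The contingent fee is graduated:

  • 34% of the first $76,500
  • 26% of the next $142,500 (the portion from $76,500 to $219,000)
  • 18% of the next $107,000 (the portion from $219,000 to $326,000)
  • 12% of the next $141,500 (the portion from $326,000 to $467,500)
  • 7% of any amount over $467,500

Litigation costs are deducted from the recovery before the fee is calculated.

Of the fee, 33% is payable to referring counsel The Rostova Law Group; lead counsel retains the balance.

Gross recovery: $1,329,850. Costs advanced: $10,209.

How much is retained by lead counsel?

$106,496.41

Fee base (net of costs): $1,329,850 − $10,209 = $1,319,641
First $76,500 at 34% = $26,010.00
Next $142,500 at 26% = $37,050.00
Next $107,000 at 18% = $19,260.00
Next $141,500 at 12% = $16,980.00
Remaining $852,141 at 7% = $59,649.87
Fee: $26,010.00 + $37,050.00 + $19,260.00 + $16,980.00 + $59,649.87 = $158,949.87
Referral share: 33% of $158,949.87 = $52,453.46; lead counsel retains $158,949.87 − $52,453.46 = $106,496.41.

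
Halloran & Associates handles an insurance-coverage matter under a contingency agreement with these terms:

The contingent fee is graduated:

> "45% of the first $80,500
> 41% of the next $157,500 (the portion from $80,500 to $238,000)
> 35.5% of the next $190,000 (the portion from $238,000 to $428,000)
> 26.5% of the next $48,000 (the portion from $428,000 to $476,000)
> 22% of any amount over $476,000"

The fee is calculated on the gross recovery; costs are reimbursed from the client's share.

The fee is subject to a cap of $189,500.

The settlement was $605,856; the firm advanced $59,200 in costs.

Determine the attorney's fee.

$189,500.00

Fee base is the gross recovery, $605,856; costs are reimbursed separately.
First $80,500 at 45% = $36,225.00
Next $157,500 at 41% = $64,575.00
Next $190,000 at 35.5% = $67,450.00
Next $48,000 at 26.5% = $12,720.00
Remaining $129,856 at 22% = $28,568.32
Fee: $36,225.00 + $64,575.00 + $67,450.00 + $12,720.00 + $28,568.32 = $209,538.32
$209,538.32 exceeds the $189,500 cap, so the fee is capped at $189,500.00.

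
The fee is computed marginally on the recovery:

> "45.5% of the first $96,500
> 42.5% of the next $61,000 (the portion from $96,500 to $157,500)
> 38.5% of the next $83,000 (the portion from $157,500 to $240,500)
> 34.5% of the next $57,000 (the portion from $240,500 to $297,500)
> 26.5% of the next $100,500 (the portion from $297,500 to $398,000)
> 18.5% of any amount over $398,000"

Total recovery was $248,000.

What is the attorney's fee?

$104,375.00

First $96,500 at 45.5% = $43,907.50
Next $61,000 at 42.5% = $25,925.00
Next $83,000 at 38.5% = $31,955.00
Remaining $7,500 at 34.5% = $2,587.50
Fee: $43,907.50 + $25,925.00 + $31,955.00 + $2,587.50 = $104,375.00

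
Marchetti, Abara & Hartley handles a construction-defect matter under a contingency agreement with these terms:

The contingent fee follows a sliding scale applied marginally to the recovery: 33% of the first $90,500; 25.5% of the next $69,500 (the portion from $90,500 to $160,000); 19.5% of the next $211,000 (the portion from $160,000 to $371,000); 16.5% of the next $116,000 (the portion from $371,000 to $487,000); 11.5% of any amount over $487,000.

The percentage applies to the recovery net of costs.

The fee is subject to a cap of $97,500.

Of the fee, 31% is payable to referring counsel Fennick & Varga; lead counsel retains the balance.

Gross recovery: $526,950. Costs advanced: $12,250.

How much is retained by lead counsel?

$67,275.00

Fee base (net of costs): $526,950 − $12,250 = $514,700
First $90,500 at 33% = $29,865.00
Next $69,500 at 25.5% = $17,722.50
Next $211,000 at 19.5% = $41,145.00
Next $116,000 at 16.5% = $19,140.00
Remaining $27,700 at 11.5% = $3,185.50
Fee: $29,865.00 + $17,722.50 + $41,145.00 + $19,140.00 + $3,185.50 = $111,058.00
$111,058.00 exceeds the $97,500 cap, so the fee is capped at $97,500.00.
Referral share: 31% of $97,500.00 = $30,225.00; lead counsel retains $97,500.00 − $30,225.00 = $67,275.00.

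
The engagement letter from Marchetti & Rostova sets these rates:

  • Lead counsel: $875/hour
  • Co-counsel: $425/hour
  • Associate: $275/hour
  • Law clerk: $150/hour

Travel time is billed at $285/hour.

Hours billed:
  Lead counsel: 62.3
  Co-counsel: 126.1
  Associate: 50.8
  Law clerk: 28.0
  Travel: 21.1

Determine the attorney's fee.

$132,288.50

Lead counsel: 62.3 × $875 = $54,512.50
Co-counsel: 126.1 × $425 = $53,592.50
Associate: 50.8 × $275 = $13,970.00
Law clerk: 28.0 × $150 = $4,200.00
Subtotal: $54,512.50 + $53,592.50 + $13,970.00 + $4,200.00 = $126,275.00
Travel: 21.1 × $285 = $6,013.50
Total: $126,275.00 + $6,013.50 = $132,288.50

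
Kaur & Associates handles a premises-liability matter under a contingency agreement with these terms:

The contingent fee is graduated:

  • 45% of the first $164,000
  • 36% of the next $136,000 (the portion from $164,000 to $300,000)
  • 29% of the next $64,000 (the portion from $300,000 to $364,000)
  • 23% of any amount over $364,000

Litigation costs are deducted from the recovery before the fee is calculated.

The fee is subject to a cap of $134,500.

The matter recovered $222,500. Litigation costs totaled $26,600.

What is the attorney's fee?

$85,284.00

Fee base (net of costs): $222,500 − $26,600 = $195,900
First $164,000 at 45% = $73,800.00
Remaining $31,900 at 36% = $11,484.00
Fee: $73,800.00 + $11,484.00 = $85,284.00
$85,284.00 is under the $134,500 cap.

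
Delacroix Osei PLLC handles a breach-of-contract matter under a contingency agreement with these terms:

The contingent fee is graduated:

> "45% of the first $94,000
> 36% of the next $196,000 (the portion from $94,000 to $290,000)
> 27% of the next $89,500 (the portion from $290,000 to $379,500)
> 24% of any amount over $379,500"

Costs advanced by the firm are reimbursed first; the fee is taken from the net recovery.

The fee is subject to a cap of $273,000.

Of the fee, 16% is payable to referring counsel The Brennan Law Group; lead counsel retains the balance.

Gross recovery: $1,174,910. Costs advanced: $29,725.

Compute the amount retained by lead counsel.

Fee base (net of costs): $1,174,910 − $29,725 = $1,145,185
First $94,000 at 45% = $42,300.00
Next $196,000 at 36% = $70,560.00
Next $89,500 at 27% = $24,165.00
Remaining $765,685 at 24% = $183,764.40
Fee: $42,300.00 + $70,560.00 + $24,165.00 + $183,764.40 = $320,789.40
$320,789.40 exceeds the $273,000 cap, so the fee is capped at $273,000.00.
Referral share: 16% of $273,000.00 = $43,680.00; lead counsel retains $273,000.00 − $43,680.00 = $229,320.00.

$229,320.00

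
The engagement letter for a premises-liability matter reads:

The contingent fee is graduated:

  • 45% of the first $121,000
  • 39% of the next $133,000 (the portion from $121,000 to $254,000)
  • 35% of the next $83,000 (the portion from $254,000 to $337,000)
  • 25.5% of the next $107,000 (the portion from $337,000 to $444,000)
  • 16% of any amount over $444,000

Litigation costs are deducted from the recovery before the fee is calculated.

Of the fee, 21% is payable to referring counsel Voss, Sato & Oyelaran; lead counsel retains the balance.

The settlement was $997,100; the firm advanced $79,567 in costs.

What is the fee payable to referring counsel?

$50,068.26

Fee base (net of costs): $997,100 − $79,567 = $917,533
First $121,000 at 45% = $54,450.00
Next $133,000 at 39% = $51,870.00
Next $83,000 at 35% = $29,050.00
Next $107,000 at 25.5% = $27,285.00
Remaining $473,533 at 16% = $75,765.28
Fee: $54,450.00 + $51,870.00 + $29,050.00 + $27,285.00 + $75,765.28 = $238,420.28
Referral share: 21% of $238,420.28 = $50,068.26; lead counsel retains $238,420.28 − $50,068.26 = $188,352.02.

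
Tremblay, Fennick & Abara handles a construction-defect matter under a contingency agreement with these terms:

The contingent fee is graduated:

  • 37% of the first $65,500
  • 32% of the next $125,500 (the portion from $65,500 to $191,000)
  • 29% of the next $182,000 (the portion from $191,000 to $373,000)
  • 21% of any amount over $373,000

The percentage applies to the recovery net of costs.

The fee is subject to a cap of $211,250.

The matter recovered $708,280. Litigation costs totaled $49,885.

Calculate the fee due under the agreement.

Fee base (net of costs): $708,280 − $49,885 = $658,395
First $65,500 at 37% = $24,235.00
Next $125,500 at 32% = $40,160.00
Next $182,000 at 29% = $52,780.00
Remaining $285,395 at 21% = $59,932.95
Fee: $24,235.00 + $40,160.00 + $52,780.00 + $59,932.95 = $177,107.95
$177,107.95 is under the $211,250 cap.

$177,107.95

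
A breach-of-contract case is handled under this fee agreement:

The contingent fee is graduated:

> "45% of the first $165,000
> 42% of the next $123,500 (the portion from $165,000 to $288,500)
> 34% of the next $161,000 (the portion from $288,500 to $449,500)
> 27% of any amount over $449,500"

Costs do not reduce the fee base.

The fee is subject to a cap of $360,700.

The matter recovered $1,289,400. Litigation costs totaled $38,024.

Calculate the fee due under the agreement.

$360,700.00

Fee base is the gross recovery, $1,289,400; costs are reimbursed separately.
First $165,000 at 45% = $74,250.00
Next $123,500 at 42% = $51,870.00
Next $161,000 at 34% = $54,740.00
Remaining $839,900 at 27% = $226,773.00
Fee: $74,250.00 + $51,870.00 + $54,740.00 + $226,773.00 = $407,633.00
$407,633.00 exceeds the $360,700 cap, so the fee is capped at $360,700.00.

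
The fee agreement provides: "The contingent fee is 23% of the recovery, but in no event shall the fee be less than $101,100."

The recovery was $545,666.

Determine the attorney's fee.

23% of $545,666 = $125,503.18
That exceeds the $101,100 minimum.

$125,503.18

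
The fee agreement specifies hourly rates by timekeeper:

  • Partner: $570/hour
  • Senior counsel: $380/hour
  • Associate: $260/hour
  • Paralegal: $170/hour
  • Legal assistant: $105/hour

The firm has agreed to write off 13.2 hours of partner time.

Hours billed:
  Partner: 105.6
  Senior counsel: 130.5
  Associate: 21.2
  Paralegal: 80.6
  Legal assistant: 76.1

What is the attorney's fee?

$129,462.50

Partner: 105.6 × $570 = $60,192.00
Senior counsel: 130.5 × $380 = $49,590.00
Associate: 21.2 × $260 = $5,512.00
Paralegal: 80.6 × $170 = $13,702.00
Legal assistant: 76.1 × $105 = $7,990.50
Subtotal: $136,986.50
Write-off: 13.2 × $570 = $7,524.00
Total: $136,986.50 − $7,524.00 = $129,462.50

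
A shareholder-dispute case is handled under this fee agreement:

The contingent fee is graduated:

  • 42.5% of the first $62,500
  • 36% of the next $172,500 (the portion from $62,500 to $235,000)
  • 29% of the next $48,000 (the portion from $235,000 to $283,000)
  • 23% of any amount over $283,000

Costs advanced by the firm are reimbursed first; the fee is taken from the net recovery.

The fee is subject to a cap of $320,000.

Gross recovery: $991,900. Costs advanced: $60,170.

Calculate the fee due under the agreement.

Fee base (net of costs): $991,900 − $60,170 = $931,730
First $62,500 at 42.5% = $26,562.50
Next $172,500 at 36% = $62,100.00
Next $48,000 at 29% = $13,920.00
Remaining $648,730 at 23% = $149,207.90
Fee: $26,562.50 + $62,100.00 + $13,920.00 + $149,207.90 = $251,790.40
$251,790.40 is under the $320,000 cap.

$251,790.40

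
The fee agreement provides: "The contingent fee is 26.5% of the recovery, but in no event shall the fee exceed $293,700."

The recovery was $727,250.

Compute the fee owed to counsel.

$192,721.25

26.5% of $727,250 = $192,721.25
That is under the $293,700 cap.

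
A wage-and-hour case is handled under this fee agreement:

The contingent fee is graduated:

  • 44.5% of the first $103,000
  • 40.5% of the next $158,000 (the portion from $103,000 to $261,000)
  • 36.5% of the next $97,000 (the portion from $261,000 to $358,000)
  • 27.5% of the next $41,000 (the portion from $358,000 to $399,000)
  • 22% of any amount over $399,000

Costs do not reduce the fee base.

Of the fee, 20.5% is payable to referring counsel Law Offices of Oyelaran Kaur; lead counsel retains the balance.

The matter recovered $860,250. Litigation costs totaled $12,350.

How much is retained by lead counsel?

$205,094.10

Fee base is the gross recovery, $860,250; costs are reimbursed separately.
First $103,000 at 44.5% = $45,835.00
Next $158,000 at 40.5% = $63,990.00
Next $97,000 at 36.5% = $35,405.00
Next $41,000 at 27.5% = $11,275.00
Remaining $461,250 at 22% = $101,475.00
Fee: $45,835.00 + $63,990.00 + $35,405.00 + $11,275.00 + $101,475.00 = $257,980.00
Referral share: 20.5% of $257,980.00 = $52,885.90; lead counsel retains $257,980.00 − $52,885.90 = $205,094.10.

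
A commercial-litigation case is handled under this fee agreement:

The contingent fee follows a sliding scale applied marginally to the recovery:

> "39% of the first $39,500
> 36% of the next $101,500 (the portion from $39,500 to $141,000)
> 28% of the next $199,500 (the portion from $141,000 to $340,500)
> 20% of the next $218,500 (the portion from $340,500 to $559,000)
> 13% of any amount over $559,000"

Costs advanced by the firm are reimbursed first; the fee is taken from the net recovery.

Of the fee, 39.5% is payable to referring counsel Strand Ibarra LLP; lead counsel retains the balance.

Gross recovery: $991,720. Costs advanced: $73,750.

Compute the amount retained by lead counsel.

$119,893.52

Fee base (net of costs): $991,720 − $73,750 = $917,970
First $39,500 at 39% = $15,405.00
Next $101,500 at 36% = $36,540.00
Next $199,500 at 28% = $55,860.00
Next $218,500 at 20% = $43,700.00
Remaining $358,970 at 13% = $46,666.10
Fee: $15,405.00 + $36,540.00 + $55,860.00 + $43,700.00 + $46,666.10 = $198,171.10
Referral share: 39.5% of $198,171.10 = $78,277.58; lead counsel retains $198,171.10 − $78,277.58 = $119,893.52.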